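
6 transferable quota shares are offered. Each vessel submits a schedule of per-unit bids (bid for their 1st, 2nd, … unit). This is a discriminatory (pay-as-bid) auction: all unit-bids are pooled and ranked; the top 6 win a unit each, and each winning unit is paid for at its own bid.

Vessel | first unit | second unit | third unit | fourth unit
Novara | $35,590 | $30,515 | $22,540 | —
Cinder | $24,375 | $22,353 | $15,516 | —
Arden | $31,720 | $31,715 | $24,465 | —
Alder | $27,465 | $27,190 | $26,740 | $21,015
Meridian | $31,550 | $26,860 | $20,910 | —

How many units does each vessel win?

Pooled unit-bids ranked (top 6): 35,590 (Novara-1), 31,720 (Arden-1), 31,715 (Arden-2), 31,550 (Meridian-1), 30,515 (Novara-2), 27,465 (Alder-1)
Next rejected bid: $27,190 (not a price — pay-as-bid).
Allocation: Alder 1, Arden 2, Meridian 1, Novara 2.

Alder 1, Arden 2, Meridian 1, Novara 2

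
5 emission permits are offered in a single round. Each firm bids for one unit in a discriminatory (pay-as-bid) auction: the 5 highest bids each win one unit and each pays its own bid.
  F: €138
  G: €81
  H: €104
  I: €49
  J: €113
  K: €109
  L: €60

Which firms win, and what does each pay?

Bids ranked high→low: 138 (F), 113 (J), 109 (K), 104 (H), 81 (G), 60 (L), 49 (I)
Top 5: F, J, K, H, G.
Each winner pays its own bid: F €138, J €113, K €109, H €104, G €81.

F €138, J €113, K €109, H €104, G €81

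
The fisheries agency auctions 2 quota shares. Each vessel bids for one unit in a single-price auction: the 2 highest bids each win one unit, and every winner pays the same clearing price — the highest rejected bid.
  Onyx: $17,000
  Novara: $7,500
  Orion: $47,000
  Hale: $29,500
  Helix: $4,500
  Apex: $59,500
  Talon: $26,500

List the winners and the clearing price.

Apex, Orion; each pays $29,500

Sorting: 59,500 (Apex), 47,000 (Orion), 29,500 (Hale), 26,500 (Talon), …
The 2 highest are Apex, Orion.
Clearing price = highest rejected bid = $29,500.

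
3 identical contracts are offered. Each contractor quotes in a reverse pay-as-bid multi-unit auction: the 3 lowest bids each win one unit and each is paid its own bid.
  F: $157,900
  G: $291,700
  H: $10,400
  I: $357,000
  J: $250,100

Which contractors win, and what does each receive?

H $10,400, F $157,900, J $250,100

Ordering the bids: 10,400 (H), 157,900 (F), 250,100 (J), 291,700 (G), 357,000 (I)
Winners (3 units): H, F, J.
Each winner is paid its own bid: H $10,400, F $157,900, J $250,100.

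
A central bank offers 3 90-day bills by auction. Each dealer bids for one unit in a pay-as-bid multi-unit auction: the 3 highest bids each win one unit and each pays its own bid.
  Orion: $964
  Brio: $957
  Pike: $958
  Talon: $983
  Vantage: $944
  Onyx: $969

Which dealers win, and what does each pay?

Sorting: 983 (Talon), 969 (Onyx), 964 (Orion), 958 (Pike), 957 (Brio), …
Winners (3 units): Talon, Onyx, Orion.
Each winner pays its own bid: Talon $983, Onyx $969, Orion $964.

Talon $983, Onyx $969, Orion $964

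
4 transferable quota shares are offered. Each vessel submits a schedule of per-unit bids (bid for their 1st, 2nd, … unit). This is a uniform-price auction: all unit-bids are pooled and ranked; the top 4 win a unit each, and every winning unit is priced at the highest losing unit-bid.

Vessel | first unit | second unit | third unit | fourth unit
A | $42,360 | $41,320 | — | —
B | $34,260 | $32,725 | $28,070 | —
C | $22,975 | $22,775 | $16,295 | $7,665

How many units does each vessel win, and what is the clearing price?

All unit-bids, highest first — top 4: 42,360 (A-1), 41,320 (A-2), 34,260 (B-1), 32,725 (B-2)
Highest rejected unit-bid = $28,070.
Allocation: A 2, B 2.

A 2, B 2; clearing price $28,070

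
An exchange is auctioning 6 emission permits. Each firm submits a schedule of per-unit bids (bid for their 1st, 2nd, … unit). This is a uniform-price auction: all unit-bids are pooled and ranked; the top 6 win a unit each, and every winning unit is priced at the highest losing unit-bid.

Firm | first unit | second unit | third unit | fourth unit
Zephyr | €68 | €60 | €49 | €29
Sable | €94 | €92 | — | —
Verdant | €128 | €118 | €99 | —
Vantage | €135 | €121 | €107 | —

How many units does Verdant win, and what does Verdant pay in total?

Verdant: 3 units, pays €282

All unit-bids, highest first — top 6: 135 (Vantage-1), 128 (Verdant-1), 121 (Vantage-2), 118 (Verdant-2), 107 (Vantage-3), 99 (Verdant-3)
Highest rejected unit-bid = €94.
Verdant wins 3 unit(s) at €94 each.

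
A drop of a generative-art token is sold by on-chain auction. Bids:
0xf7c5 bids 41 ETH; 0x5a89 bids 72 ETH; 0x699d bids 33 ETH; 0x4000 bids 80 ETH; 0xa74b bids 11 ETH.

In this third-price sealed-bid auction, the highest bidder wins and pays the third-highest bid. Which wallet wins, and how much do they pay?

Sorting bids: 80 (0x4000) > 72 (0x5a89) > 41 (0xf7c5) > 33 (0x699d) > 11 (0xa74b)
0x4000 is highest; pays the third-highest bid, 41 ETH.

0x4000 pays 41 ETH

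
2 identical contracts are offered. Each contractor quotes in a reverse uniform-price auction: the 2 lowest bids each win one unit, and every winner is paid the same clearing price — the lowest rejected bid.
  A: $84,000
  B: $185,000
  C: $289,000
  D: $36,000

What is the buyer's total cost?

Ordering the bids: 36,000 (D), 84,000 (A), 185,000 (B), 289,000 (C)
The 2 lowest are D, A.
Lowest unsuccessful bid: $185,000 → clearing price.
Total cost = 2 × $185,000 = $370,000.

Total cost: $370,000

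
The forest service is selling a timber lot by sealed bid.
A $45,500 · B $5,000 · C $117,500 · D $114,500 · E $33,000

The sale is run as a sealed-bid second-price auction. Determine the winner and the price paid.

Sealed-bid second-price auction: the highest bidder wins and pays the second-highest bid.
Bids ranked: 117,500 (C) > 114,500 (D) > 45,500 (A) > 33,000 (E) > 5,000 (B)
C is highest; pays the second-highest bid, $114,500.

C pays $114,500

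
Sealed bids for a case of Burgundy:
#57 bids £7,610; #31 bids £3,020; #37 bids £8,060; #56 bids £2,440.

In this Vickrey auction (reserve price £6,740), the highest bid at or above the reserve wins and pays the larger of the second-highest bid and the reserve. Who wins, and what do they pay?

Rule: the highest bid at or above the reserve wins and pays the larger of the second-highest bid and the reserve.
Bids ranked: 8,060 (#37) > 7,610 (#57) > 3,020 (#31) > 2,440 (#56)
#37 has the top bid at or above the reserve (£8,060).
max(second-highest £7,610, reserve £6,740) = £7,610; the reserve does not bind.

#37 pays £7,610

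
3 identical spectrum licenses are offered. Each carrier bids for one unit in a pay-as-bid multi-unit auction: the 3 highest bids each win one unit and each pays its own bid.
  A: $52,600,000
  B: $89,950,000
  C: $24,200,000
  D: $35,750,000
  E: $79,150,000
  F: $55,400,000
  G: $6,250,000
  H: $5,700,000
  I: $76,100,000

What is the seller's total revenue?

Total revenue: $245,200,000

Ordering the bids: 89,950,000 (B), 79,150,000 (E), 76,100,000 (I), 55,400,000 (F), 52,600,000 (A), …
The 3 highest are B, E, I.
Total revenue = 89,950,000 + 79,150,000 + 76,100,000 = $245,200,000.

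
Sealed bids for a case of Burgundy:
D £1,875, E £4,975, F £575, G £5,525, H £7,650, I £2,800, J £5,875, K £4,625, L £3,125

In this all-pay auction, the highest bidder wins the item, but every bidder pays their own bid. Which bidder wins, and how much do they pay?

H pays £7,650

Rule: the highest bidder wins the item, but every bidder pays their own bid.
Bids in order: 7,650 (H) > 5,875 (J) > 5,525 (G) > 4,975 (E) > 4,625 (K) > 3,125 (L) > …
H is highest and takes the item; every bidder forfeits their bid.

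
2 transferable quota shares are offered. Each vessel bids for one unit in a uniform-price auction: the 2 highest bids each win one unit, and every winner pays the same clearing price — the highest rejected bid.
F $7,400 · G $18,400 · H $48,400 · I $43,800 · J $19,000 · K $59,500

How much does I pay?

Sorting: 59,500 (K), 48,400 (H), 43,800 (I), 19,000 (J), …
Winners (2 units): K, H.
First losing bid is I's $43,800, which sets the uniform price.
I does not win → pays $0.

I pays $0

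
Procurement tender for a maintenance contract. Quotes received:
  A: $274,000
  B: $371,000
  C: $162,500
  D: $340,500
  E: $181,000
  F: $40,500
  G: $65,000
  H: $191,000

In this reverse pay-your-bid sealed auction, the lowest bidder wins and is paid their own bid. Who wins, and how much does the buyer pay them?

F is paid $40,500

Sorting bids: 40,500 (F) < 65,000 (G) < 162,500 (C) < 181,000 (E) < 191,000 (H) < 274,000 (A) < …
First-price: F is paid what they bid, $40,500.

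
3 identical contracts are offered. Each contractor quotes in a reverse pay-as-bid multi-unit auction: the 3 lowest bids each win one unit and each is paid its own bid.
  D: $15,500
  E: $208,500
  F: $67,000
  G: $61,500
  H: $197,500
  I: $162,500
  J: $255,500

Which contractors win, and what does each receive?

D $15,500, G $61,500, F $67,000

Ordering the bids: 15,500 (D), 61,500 (G), 67,000 (F), 162,500 (I), 197,500 (H), …
The 3 lowest are D, G, F.
Each winner is paid its own bid: D $15,500, G $61,500, F $67,000.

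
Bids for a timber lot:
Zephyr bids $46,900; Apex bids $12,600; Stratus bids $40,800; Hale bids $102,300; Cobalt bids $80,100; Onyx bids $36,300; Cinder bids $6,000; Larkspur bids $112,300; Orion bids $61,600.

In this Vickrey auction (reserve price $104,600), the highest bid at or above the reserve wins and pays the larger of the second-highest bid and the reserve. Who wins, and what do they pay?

Larkspur pays $104,600

Sorting bids: 112,300 (Larkspur) > 102,300 (Hale) > 80,100 (Cobalt) > 61,600 (Orion) > 46,900 (Zephyr) > 40,800 (Stratus) > …
Larkspur has the top bid at or above the reserve ($112,300).
Second-highest bid $102,300 is below the reserve $104,600, so the reserve binds → payment $104,600.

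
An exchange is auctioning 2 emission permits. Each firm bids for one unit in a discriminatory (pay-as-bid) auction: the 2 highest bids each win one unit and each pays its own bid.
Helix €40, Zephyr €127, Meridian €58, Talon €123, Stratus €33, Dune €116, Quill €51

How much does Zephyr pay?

Bids ranked high→low: 127 (Zephyr), 123 (Talon), 116 (Dune), 58 (Meridian), …
Winners (2 units): Zephyr, Talon.
Zephyr wins → own bid €127.

Zephyr pays €127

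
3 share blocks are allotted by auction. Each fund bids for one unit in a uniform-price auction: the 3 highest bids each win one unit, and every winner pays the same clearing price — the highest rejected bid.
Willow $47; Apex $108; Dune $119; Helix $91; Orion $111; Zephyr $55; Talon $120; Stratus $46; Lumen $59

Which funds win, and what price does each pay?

Talon, Dune, Orion; each pays $108

Bids ranked high→low: 120 (Talon), 119 (Dune), 111 (Orion), 108 (Apex), 91 (Helix), …
The 3 highest are Talon, Dune, Orion.
First losing bid is Apex's $108, which sets the uniform price.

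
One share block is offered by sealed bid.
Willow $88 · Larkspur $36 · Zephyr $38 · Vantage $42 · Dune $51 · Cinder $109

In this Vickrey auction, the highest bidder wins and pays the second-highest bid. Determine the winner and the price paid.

Sorting bids: 109 (Cinder) > 88 (Willow) > 51 (Dune) > 42 (Vantage) > 38 (Zephyr) > 36 (Larkspur)
Cinder is highest; pays the second-highest bid, $88.

Cinder pays $88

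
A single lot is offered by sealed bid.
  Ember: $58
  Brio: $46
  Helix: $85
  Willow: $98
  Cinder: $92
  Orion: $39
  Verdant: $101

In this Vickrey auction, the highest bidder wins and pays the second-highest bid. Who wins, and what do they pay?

Verdant pays $98

Bids in order: 101 (Verdant) > 98 (Willow) > 92 (Cinder) > 85 (Helix) > 58 (Ember) > 46 (Brio) > …
Verdant is highest; pays the second-highest bid, $98.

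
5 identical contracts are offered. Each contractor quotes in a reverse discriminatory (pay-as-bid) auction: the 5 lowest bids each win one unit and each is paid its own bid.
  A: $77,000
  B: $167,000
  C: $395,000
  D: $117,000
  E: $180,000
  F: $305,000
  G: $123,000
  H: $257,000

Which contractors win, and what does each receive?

Ordering the bids: 77,000 (A), 117,000 (D), 123,000 (G), 167,000 (B), 180,000 (E), 257,000 (H), 305,000 (F), …
The 5 lowest are A, D, G, B, E.
Each winner is paid its own bid: A $77,000, D $117,000, G $123,000, B $167,000, E $180,000.

A $77,000, D $117,000, G $123,000, B $167,000, E $180,000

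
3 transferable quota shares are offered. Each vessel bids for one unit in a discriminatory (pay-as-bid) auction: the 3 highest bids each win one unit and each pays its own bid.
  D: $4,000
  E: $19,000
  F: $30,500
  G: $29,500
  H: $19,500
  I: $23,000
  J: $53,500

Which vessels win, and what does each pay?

J $53,500, F $30,500, G $29,500

Sorting: 53,500 (J), 30,500 (F), 29,500 (G), 23,000 (I), 19,500 (H), …
Winners (3 units): J, F, G.
Each winner pays its own bid: J $53,500, F $30,500, G $29,500.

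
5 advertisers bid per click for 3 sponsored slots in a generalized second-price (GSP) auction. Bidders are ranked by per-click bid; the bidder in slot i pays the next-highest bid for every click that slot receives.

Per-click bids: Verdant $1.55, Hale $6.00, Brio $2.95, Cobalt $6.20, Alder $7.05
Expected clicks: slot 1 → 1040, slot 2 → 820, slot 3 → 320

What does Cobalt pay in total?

Cobalt pays $4920.00

Sorting advertisers: $7.05 (Alder) > $6.20 (Cobalt) > $6.00 (Hale) > $2.95 (Brio) > …
Cobalt holds slot 2 → pays next bid $6.00 × 820 clicks = $4920.00.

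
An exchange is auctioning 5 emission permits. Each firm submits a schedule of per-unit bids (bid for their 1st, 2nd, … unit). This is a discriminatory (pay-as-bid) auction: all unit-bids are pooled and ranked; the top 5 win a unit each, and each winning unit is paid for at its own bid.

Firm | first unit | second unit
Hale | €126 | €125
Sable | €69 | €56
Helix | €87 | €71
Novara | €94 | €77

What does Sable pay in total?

Sable pays €0

Merging the schedules and taking the best 5: 126 (Hale-1), 125 (Hale-2), 94 (Novara-1), 87 (Helix-1), 77 (Novara-2)
Next rejected bid: €71 (not a price — pay-as-bid).
Sable wins no units.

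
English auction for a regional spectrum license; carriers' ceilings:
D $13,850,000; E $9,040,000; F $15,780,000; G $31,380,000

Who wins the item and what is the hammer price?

Limits in order: 31,380,000 (G) > 15,780,000 (F) > 13,850,000 (D) > 9,040,000 (E)
F is the last rival to drop out, at $15,780,000; G remains and wins at that price.

G wins at $15,780,000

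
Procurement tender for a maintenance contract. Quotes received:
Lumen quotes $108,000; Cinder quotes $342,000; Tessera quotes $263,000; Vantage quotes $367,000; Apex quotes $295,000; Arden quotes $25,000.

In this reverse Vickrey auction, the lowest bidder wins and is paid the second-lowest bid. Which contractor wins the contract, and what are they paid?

Arden is paid $108,000

Rule: the lowest bidder wins and is paid the second-lowest bid.
Bids in order: 25,000 (Arden) < 108,000 (Lumen) < 263,000 (Tessera) < 295,000 (Apex) < 342,000 (Cinder) < 367,000 (Vantage)
Arden wins with the lowest bid; price is set by the runner-up at $108,000.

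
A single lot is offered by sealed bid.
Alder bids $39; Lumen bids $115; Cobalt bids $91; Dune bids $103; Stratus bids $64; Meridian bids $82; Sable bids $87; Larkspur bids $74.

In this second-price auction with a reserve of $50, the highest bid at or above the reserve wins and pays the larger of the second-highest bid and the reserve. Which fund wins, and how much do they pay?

Lumen pays $103

Bids in order: 115 (Lumen) > 103 (Dune) > 91 (Cobalt) > 87 (Sable) > 82 (Meridian) > 74 (Larkspur) > …
Lumen has the top bid at or above the reserve ($115).
Second-highest bid $103 exceeds the reserve $50 → payment $103.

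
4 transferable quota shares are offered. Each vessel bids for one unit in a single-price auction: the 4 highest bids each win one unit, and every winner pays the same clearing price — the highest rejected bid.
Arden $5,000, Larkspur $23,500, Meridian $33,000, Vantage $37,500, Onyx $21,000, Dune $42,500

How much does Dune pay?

Dune pays $21,000

Bids ranked high→low: 42,500 (Dune), 37,500 (Vantage), 33,000 (Meridian), 23,500 (Larkspur), 21,000 (Onyx), 5,000 (Arden)
The 4 highest are Dune, Vantage, Meridian, Larkspur.
Clearing price = highest rejected bid = $21,000.
Dune wins → pays $21,000.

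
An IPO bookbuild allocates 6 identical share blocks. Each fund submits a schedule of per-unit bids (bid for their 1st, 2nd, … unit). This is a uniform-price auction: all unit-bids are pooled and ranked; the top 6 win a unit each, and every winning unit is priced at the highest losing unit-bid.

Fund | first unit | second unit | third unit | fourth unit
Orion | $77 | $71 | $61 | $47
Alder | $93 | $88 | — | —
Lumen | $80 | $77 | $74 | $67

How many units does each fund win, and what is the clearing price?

Alder 2, Lumen 3, Orion 1; clearing price $71

Pooled unit-bids ranked (top 6): 93 (Alder-1), 88 (Alder-2), 80 (Lumen-1), 77 (Orion-1), 77 (Lumen-2), 74 (Lumen-3)
First bid not allocated: $71.
Allocation: Alder 2, Lumen 3, Orion 1.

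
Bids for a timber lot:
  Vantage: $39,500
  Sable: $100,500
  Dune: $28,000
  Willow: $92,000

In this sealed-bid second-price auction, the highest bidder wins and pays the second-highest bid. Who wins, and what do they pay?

Bids in order: 100,500 (Sable) > 92,000 (Willow) > 39,500 (Vantage) > 28,000 (Dune)
Sable is highest; pays the second-highest bid, $92,000.

Sable pays $92,000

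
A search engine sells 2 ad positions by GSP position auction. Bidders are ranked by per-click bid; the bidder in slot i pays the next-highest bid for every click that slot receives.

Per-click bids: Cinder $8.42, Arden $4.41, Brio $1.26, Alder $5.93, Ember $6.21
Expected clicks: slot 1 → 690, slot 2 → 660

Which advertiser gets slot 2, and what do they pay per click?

Per-click bids in order: $8.42 (Cinder) > $6.21 (Ember) > $5.93 (Alder) > …
Slot 2 goes to the second-ranked bidder, Ember, who pays the next bid down: $5.93/click.

Ember; $5.93 per click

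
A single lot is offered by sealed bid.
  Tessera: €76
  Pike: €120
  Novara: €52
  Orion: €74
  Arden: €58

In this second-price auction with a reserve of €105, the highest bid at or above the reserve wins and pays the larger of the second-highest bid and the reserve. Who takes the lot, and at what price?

Bids in order: 120 (Pike) > 76 (Tessera) > 74 (Orion) > 58 (Arden) > 52 (Novara)
Highest eligible bid: Pike at €120.
max(second-highest €76, reserve €105) = €105.

Pike pays €105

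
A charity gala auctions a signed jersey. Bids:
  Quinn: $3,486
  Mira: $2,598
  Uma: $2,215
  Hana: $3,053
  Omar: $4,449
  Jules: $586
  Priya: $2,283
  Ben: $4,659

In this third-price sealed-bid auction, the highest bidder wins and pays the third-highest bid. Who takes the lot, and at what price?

Ben pays $3,486

Third-price sealed-bid auction: the highest bidder wins and pays the third-highest bid.
Sorting bids: 4,659 (Ben) > 4,449 (Omar) > 3,486 (Quinn) > 3,053 (Hana) > 2,598 (Mira) > 2,283 (Priya) > …
Ben is highest; pays the third-highest bid, $3,486.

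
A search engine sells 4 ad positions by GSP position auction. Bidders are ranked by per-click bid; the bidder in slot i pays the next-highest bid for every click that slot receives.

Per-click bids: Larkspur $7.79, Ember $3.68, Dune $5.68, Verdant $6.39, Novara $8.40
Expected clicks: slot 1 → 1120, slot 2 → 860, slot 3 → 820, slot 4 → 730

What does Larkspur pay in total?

Larkspur pays $5495.40

Ranked by bid: $8.40 (Novara) > $7.79 (Larkspur) > $6.39 (Verdant) > $5.68 (Dune) > $3.68 (Ember)
Larkspur holds slot 2 → pays next bid $6.39 × 860 clicks = $5495.40.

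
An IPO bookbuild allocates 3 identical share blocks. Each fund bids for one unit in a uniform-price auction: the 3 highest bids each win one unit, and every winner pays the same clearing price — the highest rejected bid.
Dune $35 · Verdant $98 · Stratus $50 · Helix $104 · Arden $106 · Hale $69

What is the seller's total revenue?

Total revenue: $207

Sorting: 106 (Arden), 104 (Helix), 98 (Verdant), 69 (Hale), 50 (Stratus), …
Winners (3 units): Arden, Helix, Verdant.
Clearing price = highest rejected bid = $69.
Total revenue = 3 × $69 = $207.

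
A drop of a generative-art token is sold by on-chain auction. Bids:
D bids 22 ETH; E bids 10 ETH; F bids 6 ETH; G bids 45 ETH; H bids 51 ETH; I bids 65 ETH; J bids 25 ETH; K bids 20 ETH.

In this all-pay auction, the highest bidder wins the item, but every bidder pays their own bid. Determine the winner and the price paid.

Bids ranked: 65 (I) > 51 (H) > 45 (G) > 25 (J) > 22 (D) > 20 (K) > …
I wins with the top bid; all bids are sunk regardless.

I pays 65 ETH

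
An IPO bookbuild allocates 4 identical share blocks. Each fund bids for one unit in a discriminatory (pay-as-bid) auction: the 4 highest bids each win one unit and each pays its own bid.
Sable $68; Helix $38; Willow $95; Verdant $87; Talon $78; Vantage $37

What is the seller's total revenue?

Ordering the bids: 95 (Willow), 87 (Verdant), 78 (Talon), 68 (Sable), 38 (Helix), 37 (Vantage)
Winners (4 units): Willow, Verdant, Talon, Sable.
Total revenue = 95 + 87 + 78 + 68 = $328.

Total revenue: $328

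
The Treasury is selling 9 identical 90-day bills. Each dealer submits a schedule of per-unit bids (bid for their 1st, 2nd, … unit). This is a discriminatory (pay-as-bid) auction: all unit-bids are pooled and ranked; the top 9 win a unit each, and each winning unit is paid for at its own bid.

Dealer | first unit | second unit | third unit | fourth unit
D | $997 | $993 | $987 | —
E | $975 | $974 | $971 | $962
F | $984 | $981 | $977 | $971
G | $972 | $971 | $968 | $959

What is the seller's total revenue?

All unit-bids, highest first — top 9: 997 (D-1), 993 (D-2), 987 (D-3), 984 (F-1), 981 (F-2), 977 (F-3), 975 (E-1), 974 (E-2), 972 (G-1)
Next rejected bid: $971 (not a price — pay-as-bid).
Each winning unit pays its own bid.
Revenue = 997 + 993 + 987 + 984 + 981 + 977 + 975 + 974 + 972 = $8,840.

Total revenue: $8,840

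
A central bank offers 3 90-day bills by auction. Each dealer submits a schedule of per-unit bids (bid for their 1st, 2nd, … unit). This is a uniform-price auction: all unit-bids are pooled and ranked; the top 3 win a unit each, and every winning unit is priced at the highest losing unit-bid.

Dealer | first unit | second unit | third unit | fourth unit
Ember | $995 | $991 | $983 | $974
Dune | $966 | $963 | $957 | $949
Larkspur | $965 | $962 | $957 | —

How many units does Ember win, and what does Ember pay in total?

All unit-bids, highest first — top 3: 995 (Ember-1), 991 (Ember-2), 983 (Ember-3)
Highest rejected unit-bid = $974.
Ember wins 3 unit(s) at $974 each.

Ember: 3 units, pays $2,922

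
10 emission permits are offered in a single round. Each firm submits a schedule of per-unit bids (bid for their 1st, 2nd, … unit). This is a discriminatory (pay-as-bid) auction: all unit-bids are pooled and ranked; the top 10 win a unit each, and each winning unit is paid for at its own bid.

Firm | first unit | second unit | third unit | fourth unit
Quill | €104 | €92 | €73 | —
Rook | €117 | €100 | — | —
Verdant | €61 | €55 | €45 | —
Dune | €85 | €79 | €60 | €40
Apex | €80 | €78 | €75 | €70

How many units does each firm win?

Apex 3, Dune 2, Quill 3, Rook 2

All unit-bids, highest first — top 10: 117 (Rook-1), 104 (Quill-1), 100 (Rook-2), 92 (Quill-2), 85 (Dune-1), 80 (Apex-1), 79 (Dune-2), 78 (Apex-2), 75 (Apex-3), 73 (Quill-3)
Next rejected bid: €70 (not a price — pay-as-bid).
Allocation: Apex 3, Dune 2, Quill 3, Rook 2.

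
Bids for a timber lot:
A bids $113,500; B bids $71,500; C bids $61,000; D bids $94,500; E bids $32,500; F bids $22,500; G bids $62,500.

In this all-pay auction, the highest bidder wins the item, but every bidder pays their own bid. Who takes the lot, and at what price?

Rule: the highest bidder wins the item, but every bidder pays their own bid.
Sorting bids: 113,500 (A) > 94,500 (D) > 71,500 (B) > 62,500 (G) > 61,000 (C) > 32,500 (E) > …
A wins with the top bid; all bids are sunk regardless.

A pays $113,500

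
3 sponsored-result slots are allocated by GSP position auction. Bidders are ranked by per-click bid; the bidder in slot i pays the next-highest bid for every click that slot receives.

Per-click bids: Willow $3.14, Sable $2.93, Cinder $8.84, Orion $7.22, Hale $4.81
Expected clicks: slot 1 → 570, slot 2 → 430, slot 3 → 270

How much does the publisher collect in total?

Ranked by bid: $8.84 (Cinder) > $7.22 (Orion) > $4.81 (Hale) > $3.14 (Willow) > …
Slot 1: Cinder pays $7.22 × 570 = $4115.40
Slot 2: Orion pays $4.81 × 430 = $2068.30
Slot 3: Hale pays $3.14 × 270 = $847.80
Total = $7031.50

Total revenue: $7031.50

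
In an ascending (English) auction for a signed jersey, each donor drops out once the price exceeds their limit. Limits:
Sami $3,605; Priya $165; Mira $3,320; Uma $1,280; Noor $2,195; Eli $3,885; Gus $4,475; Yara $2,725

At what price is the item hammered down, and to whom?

Gus wins at $3,885

Rule: the price rises until one bidder remains; the winner pays the price at which the last rival dropped out.
Limits in order: 4,475 (Gus) > 3,885 (Eli) > 3,605 (Sami) > 3,320 (Mira) > 2,725 (Yara) > 2,195 (Noor) > …
Once the price passes $3,885, only Gus is left; the hammer falls at Eli's limit of $3,885.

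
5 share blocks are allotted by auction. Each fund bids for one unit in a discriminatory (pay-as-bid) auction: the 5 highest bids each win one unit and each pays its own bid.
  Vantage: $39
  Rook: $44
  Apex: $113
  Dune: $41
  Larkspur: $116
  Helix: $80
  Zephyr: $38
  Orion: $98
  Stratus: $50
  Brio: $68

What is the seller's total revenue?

Bids ranked high→low: 116 (Larkspur), 113 (Apex), 98 (Orion), 80 (Helix), 68 (Brio), 50 (Stratus), 44 (Rook), …
Top 5: Larkspur, Apex, Orion, Helix, Brio.
Total revenue = 116 + 113 + 98 + 80 + 68 = $475.

Total revenue: $475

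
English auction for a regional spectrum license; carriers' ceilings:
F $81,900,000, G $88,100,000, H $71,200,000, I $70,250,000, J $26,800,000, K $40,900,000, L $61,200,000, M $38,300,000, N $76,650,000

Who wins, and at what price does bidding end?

Limits in order: 88,100,000 (G) > 81,900,000 (F) > 76,650,000 (N) > 71,200,000 (H) > 70,250,000 (I) > 61,200,000 (L) > …
F is the last rival to drop out, at $81,900,000; G remains and wins at that price.

G wins at $81,900,000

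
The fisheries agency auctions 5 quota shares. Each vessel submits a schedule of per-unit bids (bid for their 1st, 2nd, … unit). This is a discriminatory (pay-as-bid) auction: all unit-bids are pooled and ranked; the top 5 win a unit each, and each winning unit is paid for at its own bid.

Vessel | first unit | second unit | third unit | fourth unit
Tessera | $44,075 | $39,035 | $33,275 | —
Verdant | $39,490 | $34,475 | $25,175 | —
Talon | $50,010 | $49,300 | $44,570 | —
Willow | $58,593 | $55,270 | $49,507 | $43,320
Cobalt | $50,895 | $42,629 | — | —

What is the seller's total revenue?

Pooled unit-bids ranked (top 5): 58,593 (Willow-1), 55,270 (Willow-2), 50,895 (Cobalt-1), 50,010 (Talon-1), 49,507 (Willow-3)
Next rejected bid: $49,300 (not a price — pay-as-bid).
Each winning unit pays its own bid.
Revenue = 58,593 + 55,270 + 50,895 + 50,010 + 49,507 = $264,275.

Total revenue: $264,275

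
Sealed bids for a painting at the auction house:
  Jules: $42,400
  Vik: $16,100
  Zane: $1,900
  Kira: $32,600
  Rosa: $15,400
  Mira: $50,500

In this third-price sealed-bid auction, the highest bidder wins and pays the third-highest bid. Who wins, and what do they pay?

Mira pays $32,600

Rule: the highest bidder wins and pays the third-highest bid.
Bids in order: 50,500 (Mira) > 42,400 (Jules) > 32,600 (Kira) > 16,100 (Vik) > 15,400 (Rosa) > 1,900 (Zane)
Mira is highest; pays the third-highest bid, $32,600.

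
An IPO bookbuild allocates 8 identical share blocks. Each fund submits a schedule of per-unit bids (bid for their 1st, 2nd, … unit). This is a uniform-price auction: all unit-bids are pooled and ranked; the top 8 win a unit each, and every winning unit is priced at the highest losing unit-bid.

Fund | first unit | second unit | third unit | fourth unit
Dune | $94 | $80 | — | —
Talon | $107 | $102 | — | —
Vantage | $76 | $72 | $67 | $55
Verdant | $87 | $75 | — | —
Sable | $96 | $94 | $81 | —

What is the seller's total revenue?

Total revenue: $608

Merging the schedules and taking the best 8: 107 (Talon-1), 102 (Talon-2), 96 (Sable-1), 94 (Dune-1), 94 (Sable-2), 87 (Verdant-1), 81 (Sable-3), 80 (Dune-2)
Highest rejected unit-bid = $76.
Allocation: Dune 2, Sable 3, Talon 2, Verdant 1. Every unit priced at $76.
Revenue = 8 × 76 = $608.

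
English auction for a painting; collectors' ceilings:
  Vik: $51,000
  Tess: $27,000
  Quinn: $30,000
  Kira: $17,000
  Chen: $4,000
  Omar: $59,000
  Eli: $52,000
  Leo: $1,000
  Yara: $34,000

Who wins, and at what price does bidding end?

Limits ranked: 59,000 (Omar) > 52,000 (Eli) > 51,000 (Vik) > 34,000 (Yara) > 30,000 (Quinn) > 27,000 (Tess) > …
Eli is the last rival to drop out, at $52,000; Omar remains and wins at that price.

Omar wins at $52,000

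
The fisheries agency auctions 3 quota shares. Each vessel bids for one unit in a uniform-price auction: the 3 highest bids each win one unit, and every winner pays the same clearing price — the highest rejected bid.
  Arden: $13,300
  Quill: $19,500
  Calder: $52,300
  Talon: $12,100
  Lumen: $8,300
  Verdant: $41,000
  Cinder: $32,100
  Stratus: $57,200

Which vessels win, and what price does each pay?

Stratus, Calder, Verdant; each pays $32,100

Bids ranked high→low: 57,200 (Stratus), 52,300 (Calder), 41,000 (Verdant), 32,100 (Cinder), 19,500 (Quill), …
Top 3: Stratus, Calder, Verdant.
Highest unsuccessful bid: $32,100 → clearing price.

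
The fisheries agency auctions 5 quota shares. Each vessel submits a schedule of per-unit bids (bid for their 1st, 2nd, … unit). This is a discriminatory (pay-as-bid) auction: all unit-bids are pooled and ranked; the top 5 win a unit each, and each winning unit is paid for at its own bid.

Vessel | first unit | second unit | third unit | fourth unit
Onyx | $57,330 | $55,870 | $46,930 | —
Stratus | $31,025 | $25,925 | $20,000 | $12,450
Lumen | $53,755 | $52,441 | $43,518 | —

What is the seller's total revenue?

Merging the schedules and taking the best 5: 57,330 (Onyx-1), 55,870 (Onyx-2), 53,755 (Lumen-1), 52,441 (Lumen-2), 46,930 (Onyx-3)
Next rejected bid: $43,518 (not a price — pay-as-bid).
Each winning unit pays its own bid.
Revenue = 57,330 + 55,870 + 53,755 + 52,441 + 46,930 = $266,326.

Total revenue: $266,326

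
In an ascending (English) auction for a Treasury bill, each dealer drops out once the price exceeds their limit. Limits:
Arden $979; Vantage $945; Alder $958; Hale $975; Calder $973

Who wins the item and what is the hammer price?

Ascending (English) auction: the price rises until one bidder remains; the winner pays the price at which the last rival dropped out.
Limits in order: 979 (Arden) > 975 (Hale) > 973 (Calder) > 958 (Alder) > 945 (Vantage)
Hale is the last rival to drop out, at $975; Arden remains and wins at that price.

Arden wins at $975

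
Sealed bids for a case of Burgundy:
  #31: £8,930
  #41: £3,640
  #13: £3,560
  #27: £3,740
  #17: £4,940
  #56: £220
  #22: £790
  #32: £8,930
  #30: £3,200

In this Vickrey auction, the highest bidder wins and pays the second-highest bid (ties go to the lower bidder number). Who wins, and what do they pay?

Bids in order: 8,930 (#31) > 8,930 (#32) > 4,940 (#17) > 3,740 (#27) > 3,640 (#41) > 3,560 (#13) > …
#31 and #32 tie at £8,930; tie-break gives it to #31.
#31 wins with the highest bid; price is set by the runner-up at £8,930.

#31 pays £8,930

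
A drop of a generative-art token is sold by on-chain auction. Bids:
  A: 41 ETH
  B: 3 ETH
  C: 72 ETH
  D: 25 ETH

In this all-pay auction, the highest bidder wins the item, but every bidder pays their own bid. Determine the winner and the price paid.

Rule: the highest bidder wins the item, but every bidder pays their own bid.
Bids in order: 72 (C) > 41 (A) > 25 (D) > 3 (B)
C wins with the top bid; all bids are sunk regardless.

C pays 72 ETH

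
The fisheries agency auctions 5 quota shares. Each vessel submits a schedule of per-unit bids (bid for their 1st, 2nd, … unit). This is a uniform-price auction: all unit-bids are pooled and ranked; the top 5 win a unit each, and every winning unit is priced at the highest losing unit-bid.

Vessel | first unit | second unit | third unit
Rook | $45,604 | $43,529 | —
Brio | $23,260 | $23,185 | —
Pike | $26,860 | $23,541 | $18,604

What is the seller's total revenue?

All unit-bids, highest first — top 5: 45,604 (Rook-1), 43,529 (Rook-2), 26,860 (Pike-1), 23,541 (Pike-2), 23,260 (Brio-1)
First bid not allocated: $23,185.
Allocation: Brio 1, Pike 2, Rook 2. Every unit priced at $23,185.
Revenue = 5 × 23,185 = $115,925.

Total revenue: $115,925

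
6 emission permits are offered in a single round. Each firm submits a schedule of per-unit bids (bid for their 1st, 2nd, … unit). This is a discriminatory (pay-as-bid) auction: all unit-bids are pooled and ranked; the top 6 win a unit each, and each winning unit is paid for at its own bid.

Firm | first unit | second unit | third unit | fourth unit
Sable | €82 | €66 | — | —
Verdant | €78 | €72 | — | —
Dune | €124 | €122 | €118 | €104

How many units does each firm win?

Dune 4, Sable 1, Verdant 1

Pooled unit-bids ranked (top 6): 124 (Dune-1), 122 (Dune-2), 118 (Dune-3), 104 (Dune-4), 82 (Sable-1), 78 (Verdant-1)
Next rejected bid: €72 (not a price — pay-as-bid).
Allocation: Dune 4, Sable 1, Verdant 1.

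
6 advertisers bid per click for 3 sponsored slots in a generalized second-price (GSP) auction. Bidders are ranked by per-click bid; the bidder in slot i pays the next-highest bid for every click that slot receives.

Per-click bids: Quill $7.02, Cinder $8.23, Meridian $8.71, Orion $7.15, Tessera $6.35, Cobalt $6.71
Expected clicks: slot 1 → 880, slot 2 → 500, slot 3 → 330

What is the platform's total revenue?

Per-click bids in order: $8.71 (Meridian) > $8.23 (Cinder) > $7.15 (Orion) > $7.02 (Quill) > …
Slot 1: Meridian pays $8.23 × 880 = $7242.40
Slot 2: Cinder pays $7.15 × 500 = $3575.00
Slot 3: Orion pays $7.02 × 330 = $2316.60
Total = $13134.00

Total revenue: $13134.00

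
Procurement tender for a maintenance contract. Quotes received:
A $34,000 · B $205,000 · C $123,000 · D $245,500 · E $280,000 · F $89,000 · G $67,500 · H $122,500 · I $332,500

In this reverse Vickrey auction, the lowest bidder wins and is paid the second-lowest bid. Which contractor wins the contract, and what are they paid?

Bids in order: 34,000 (A) < 67,500 (G) < 89,000 (F) < 122,500 (H) < 123,000 (C) < 205,000 (B) < …
A is lowest; is paid the second-lowest bid, $67,500.

A is paid $67,500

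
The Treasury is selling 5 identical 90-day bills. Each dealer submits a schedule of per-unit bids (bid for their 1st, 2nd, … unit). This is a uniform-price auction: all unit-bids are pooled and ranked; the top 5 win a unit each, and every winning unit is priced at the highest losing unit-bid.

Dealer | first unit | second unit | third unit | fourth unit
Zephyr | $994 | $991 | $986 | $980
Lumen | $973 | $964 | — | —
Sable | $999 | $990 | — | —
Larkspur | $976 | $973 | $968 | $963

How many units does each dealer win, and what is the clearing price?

Merging the schedules and taking the best 5: 999 (Sable-1), 994 (Zephyr-1), 991 (Zephyr-2), 990 (Sable-2), 986 (Zephyr-3)
Highest rejected unit-bid = $980.
Allocation: Sable 2, Zephyr 3.

Sable 2, Zephyr 3; clearing price $980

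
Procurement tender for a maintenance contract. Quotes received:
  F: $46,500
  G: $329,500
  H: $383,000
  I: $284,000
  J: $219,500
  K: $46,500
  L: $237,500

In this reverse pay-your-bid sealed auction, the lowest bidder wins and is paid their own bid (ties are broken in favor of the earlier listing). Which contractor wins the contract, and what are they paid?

F is paid $46,500

Bids ranked: 46,500 (F) < 46,500 (K) < 219,500 (J) < 237,500 (L) < 284,000 (I) < 329,500 (G) < …
Tie at $46,500 → F wins by tie-break.
First-price: F is paid what they bid, $46,500.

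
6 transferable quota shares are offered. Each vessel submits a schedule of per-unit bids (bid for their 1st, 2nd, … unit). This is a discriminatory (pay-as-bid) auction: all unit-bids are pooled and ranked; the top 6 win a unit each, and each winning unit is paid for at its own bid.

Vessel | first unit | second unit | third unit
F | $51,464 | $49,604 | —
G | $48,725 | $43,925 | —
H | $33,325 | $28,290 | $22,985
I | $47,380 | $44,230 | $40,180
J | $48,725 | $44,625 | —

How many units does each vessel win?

Pooled unit-bids ranked (top 6): 51,464 (F-1), 49,604 (F-2), 48,725 (G-1), 48,725 (J-1), 47,380 (I-1), 44,625 (J-2)
Next rejected bid: $44,230 (not a price — pay-as-bid).
Allocation: F 2, G 1, I 1, J 2.

F 2, G 1, I 1, J 2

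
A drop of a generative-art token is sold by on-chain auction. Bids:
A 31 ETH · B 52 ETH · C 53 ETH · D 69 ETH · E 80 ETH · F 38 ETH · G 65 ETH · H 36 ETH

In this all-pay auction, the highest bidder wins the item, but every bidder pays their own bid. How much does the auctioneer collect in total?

Bids ranked: 80 (E) > 69 (D) > 65 (G) > 53 (C) > 52 (B) > 38 (F) > …
Every bidder forfeits their bid regardless of winning.
Revenue = 31 + 52 + 53 + 69 + 80 + 38 + 65 + 36 = 424 ETH.

Total revenue: 424 ETH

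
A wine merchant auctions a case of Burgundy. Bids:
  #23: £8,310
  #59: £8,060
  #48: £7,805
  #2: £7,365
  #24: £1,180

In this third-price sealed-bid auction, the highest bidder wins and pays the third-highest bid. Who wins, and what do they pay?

#23 pays £7,805

Sorting bids: 8,310 (#23) > 8,060 (#59) > 7,805 (#48) > 7,365 (#2) > 1,180 (#24)
#23 wins; payment is bid #3 in the ranking = £7,805.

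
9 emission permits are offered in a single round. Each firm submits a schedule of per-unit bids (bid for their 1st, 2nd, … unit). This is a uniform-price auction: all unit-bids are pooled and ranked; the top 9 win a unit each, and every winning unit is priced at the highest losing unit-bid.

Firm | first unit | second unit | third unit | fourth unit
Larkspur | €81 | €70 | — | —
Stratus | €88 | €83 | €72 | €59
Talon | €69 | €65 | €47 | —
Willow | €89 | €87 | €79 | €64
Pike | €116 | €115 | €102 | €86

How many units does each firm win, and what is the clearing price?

Merging the schedules and taking the best 9: 116 (Pike-1), 115 (Pike-2), 102 (Pike-3), 89 (Willow-1), 88 (Stratus-1), 87 (Willow-2), 86 (Pike-4), 83 (Stratus-2), 81 (Larkspur-1)
First bid not allocated: €79.
Allocation: Larkspur 1, Pike 4, Stratus 2, Willow 2.

Larkspur 1, Pike 4, Stratus 2, Willow 2; clearing price €79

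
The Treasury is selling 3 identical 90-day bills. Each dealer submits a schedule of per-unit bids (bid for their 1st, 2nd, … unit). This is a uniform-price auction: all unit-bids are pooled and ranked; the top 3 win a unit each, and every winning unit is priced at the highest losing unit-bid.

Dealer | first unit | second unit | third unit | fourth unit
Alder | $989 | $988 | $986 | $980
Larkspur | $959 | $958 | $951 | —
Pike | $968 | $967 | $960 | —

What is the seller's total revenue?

Total revenue: $2,940

Pooled unit-bids ranked (top 3): 989 (Alder-1), 988 (Alder-2), 986 (Alder-3)
Highest rejected unit-bid = $980.
Allocation: Alder 3. Every unit priced at $980.
Revenue = 3 × 980 = $2,940.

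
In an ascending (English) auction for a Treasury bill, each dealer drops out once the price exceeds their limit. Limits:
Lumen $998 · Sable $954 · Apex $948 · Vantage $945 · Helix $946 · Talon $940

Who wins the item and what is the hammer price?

Lumen wins at $954

Limits in order: 998 (Lumen) > 954 (Sable) > 948 (Apex) > 946 (Helix) > 945 (Vantage) > 940 (Talon)
Sable is the last rival to drop out, at $954; Lumen remains and wins at that price.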